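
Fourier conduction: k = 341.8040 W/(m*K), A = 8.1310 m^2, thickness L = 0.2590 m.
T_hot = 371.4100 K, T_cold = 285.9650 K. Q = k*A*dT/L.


dT = 85.4450 K
Q = 341.8040 * 8.1310 * 85.4450 / 0.2590 = 916870.4836 W

916870.4836 W


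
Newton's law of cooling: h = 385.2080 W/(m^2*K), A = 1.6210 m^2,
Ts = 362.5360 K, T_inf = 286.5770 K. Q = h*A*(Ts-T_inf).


dT = 75.9590 K
Q = 385.2080 * 1.6210 * 75.9590 = 47430.4835 W

47430.4835 W


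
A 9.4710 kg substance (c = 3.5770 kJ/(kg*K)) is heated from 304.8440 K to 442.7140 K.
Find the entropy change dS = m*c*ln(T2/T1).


T2/T1 = 1.4523
ln(T2/T1) = 0.3731
dS = 9.4710 * 3.5770 * 0.3731 = 12.6406 kJ/K

12.6406 kJ/K


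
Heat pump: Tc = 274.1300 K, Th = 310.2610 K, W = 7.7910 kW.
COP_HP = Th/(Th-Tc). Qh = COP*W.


COP = 310.2610 / 36.1310 = 8.5871
Qh = 8.5871 * 7.7910 = 66.9022 kW

COP = 8.5871, Qh = 66.9022 kW


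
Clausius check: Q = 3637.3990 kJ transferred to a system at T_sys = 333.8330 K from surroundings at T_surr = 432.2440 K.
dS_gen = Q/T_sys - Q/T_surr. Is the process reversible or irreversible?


dS_sys = 3637.3990/333.8330 = 10.8959 kJ/K
dS_surr = -3637.3990/432.2440 = -8.4152 kJ/K
dS_gen = 10.8959 - 8.4152 = 2.4807 kJ/K (irreversible)

dS_gen = 2.4807 kJ/K, irreversible


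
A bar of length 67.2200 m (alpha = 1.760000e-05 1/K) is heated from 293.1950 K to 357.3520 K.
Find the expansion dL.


dT = 64.1570 K
dL = 1.760000e-05 * 67.2200 * 64.1570 = 0.075902 m
L_final = 67.295902 m

dL = 0.075902 m


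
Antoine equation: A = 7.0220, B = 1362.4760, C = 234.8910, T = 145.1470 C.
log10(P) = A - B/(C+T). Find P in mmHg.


C+T = 380.0380
B/(C+T) = 3.5851
log10(P) = 7.0220 - 3.5851 = 3.4369
P = 10^3.4369 = 2734.6097 mmHg

2734.6097 mmHg


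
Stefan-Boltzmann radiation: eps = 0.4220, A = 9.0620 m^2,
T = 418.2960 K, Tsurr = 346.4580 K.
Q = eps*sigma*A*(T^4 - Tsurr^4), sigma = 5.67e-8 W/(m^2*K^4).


T^4 = 3.0615e+10
Tsurr^4 = 1.4408e+10
Q = 0.4220 * 5.67e-8 * 9.0620 * 1.6207e+10 = 3514.1838 W

3514.1838 W


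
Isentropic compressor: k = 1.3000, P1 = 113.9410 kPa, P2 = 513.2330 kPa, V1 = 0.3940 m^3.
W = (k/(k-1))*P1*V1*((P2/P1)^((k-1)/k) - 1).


(k-1)/k = 0.2308
(P2/P1)^exp = 1.4153
W = 4.3333 * 113.9410 * 0.3940 * (1.4153 - 1) = 80.7843 kJ

80.7843 kJ


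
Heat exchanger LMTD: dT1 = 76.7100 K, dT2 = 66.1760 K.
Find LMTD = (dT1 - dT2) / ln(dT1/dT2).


dT1/dT2 = 1.1592
ln(dT1/dT2) = 0.1477
LMTD = 10.5340 / 0.1477 = 71.3134 K

71.3134 K


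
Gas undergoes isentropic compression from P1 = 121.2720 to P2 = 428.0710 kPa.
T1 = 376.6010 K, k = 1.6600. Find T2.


(k-1)/k = 0.3976
(P2/P1)^exp = 1.6511
T2 = 376.6010 * 1.6511 = 621.8186 K

621.8186 K


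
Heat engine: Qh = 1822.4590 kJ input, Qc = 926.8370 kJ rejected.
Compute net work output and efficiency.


W = 1822.4590 - 926.8370 = 895.6220 kJ
eta = 895.6220 / 1822.4590 = 0.4914 = 49.1436%

W = 895.6220 kJ, eta = 49.1436%


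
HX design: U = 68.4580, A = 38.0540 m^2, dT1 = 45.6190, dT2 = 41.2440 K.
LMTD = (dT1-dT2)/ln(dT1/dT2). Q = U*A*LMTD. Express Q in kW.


LMTD = 43.3947 K
Q = 68.4580 * 38.0540 * 43.3947 = 113047.6935 W = 113.0477 kW

113.0477 kW


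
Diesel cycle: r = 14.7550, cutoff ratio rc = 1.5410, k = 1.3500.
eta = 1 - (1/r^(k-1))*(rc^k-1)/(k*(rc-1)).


r^(k-1) = 2.5652
rc^k = 1.7928
eta = 0.5768 = 57.6837%

57.6837%


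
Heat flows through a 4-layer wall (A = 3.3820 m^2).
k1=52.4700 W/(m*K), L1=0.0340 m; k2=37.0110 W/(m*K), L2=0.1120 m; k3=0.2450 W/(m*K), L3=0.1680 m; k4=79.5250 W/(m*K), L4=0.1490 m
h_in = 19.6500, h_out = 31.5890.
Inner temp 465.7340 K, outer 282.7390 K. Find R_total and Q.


R_conv_in = 1/(19.6500*3.3820) = 0.0150
R_1 = 0.0340/(52.4700*3.3820) = 0.0002
R_2 = 0.1120/(37.0110*3.3820) = 0.0009
R_3 = 0.1680/(0.2450*3.3820) = 0.2028
R_4 = 0.1490/(79.5250*3.3820) = 0.0006
R_conv_out = 1/(31.5890*3.3820) = 0.0094
R_total = 0.2288 K/W
Q = 182.9950 / 0.2288 = 799.7955 W

R_total = 0.2288 K/W, Q = 799.7955 W


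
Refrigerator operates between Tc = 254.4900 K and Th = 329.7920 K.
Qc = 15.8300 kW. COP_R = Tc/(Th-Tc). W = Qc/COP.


COP = 254.4900 / 75.3020 = 3.3796
W = 15.8300 / 3.3796 = 4.6840 kW

COP = 3.3796, W = 4.6840 kW


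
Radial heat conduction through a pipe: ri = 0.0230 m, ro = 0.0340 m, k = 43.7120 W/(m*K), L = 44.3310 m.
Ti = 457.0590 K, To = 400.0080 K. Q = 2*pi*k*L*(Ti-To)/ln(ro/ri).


dT = 57.0510 K
ln(ro/ri) = 0.3909
Q = 2*pi*43.7120*44.3310*57.0510 / 0.3909 = 1777145.9571 W

1777145.9571 W


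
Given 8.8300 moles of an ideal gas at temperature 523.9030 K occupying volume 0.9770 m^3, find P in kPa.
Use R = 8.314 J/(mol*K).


P = nRT/V = 8.8300 * 8.314 * 523.9030 / 0.9770
= 38461.0919 / 0.9770 = 39366.5219 Pa = 39.3665 kPa

39.3665 kPa


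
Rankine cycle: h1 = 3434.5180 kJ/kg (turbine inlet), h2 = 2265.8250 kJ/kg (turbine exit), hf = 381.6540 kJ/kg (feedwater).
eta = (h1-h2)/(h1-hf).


W = 1168.6930 kJ/kg
Q_in = 3052.8640 kJ/kg
eta = 0.3828 = 38.2819%

eta = 38.2819%


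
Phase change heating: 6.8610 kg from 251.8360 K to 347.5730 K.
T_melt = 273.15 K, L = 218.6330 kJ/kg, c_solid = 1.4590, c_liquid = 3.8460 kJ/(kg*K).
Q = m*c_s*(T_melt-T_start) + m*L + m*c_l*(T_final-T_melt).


Q1 (sensible, solid) = 6.8610 * 1.4590 * 21.3140 = 213.3574 kJ
Q2 (latent) = 6.8610 * 218.6330 = 1500.0410 kJ
Q3 (sensible, liquid) = 6.8610 * 3.8460 * 74.4230 = 1963.8299 kJ
Q_total = 3677.2283 kJ

3677.2283 kJ


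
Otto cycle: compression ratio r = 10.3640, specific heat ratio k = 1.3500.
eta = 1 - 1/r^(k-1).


r^(k-1) = 2.2669
eta = 1 - 1/2.2669 = 0.5589 = 55.8871%

55.8871%


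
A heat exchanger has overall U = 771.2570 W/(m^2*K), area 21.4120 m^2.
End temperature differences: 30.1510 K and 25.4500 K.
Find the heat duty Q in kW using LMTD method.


LMTD = 27.7341 K
Q = 771.2570 * 21.4120 * 27.7341 = 458005.7057 W = 458.0057 kW

458.0057 kW


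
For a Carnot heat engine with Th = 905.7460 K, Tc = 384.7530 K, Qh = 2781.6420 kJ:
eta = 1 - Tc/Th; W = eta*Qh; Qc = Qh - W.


eta = 1 - 384.7530/905.7460 = 0.5752
W = 0.5752 * 2781.6420 = 1600.0247 kJ
Qc = 2781.6420 - 1600.0247 = 1181.6173 kJ

eta = 57.5209%, W = 1600.0247 kJ, Qc = 1181.6173 kJ


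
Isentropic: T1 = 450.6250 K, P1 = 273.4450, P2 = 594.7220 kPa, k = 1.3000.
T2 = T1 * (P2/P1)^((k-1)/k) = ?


(k-1)/k = 0.2308
(P2/P1)^exp = 1.1964
T2 = 450.6250 * 1.1964 = 539.1219 K

539.1219 K


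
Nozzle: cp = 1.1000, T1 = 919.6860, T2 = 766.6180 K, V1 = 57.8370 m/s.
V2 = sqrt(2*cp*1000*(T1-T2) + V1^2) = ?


dT = 153.0680 K
2*cp*1000*dT = 336749.6000
V1^2 = 3345.1186
V2 = sqrt(340094.7186) = 583.1764 m/s

583.1764 m/s


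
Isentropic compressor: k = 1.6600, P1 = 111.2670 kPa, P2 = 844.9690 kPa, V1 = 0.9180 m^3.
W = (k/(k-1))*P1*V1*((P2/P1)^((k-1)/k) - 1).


(k-1)/k = 0.3976
(P2/P1)^exp = 2.2391
W = 2.5152 * 111.2670 * 0.9180 * (2.2391 - 1) = 318.3244 kJ

318.3244 kJ


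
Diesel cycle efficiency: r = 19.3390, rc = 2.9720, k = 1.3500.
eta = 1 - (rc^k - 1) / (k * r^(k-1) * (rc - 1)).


r^(k-1) = 2.8200
rc^k = 4.3513
eta = 0.5536 = 55.3608%

55.3608%


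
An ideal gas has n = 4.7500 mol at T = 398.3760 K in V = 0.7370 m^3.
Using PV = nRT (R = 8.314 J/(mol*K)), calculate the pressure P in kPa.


P = nRT/V = 4.7500 * 8.314 * 398.3760 / 0.7370
= 15732.4658 / 0.7370 = 21346.6293 Pa = 21.3466 kPa

21.3466 kPa


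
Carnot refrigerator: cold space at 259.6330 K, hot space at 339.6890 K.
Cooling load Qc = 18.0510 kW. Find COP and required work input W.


COP = 259.6330 / 80.0560 = 3.2431
W = 18.0510 / 3.2431 = 5.5659 kW

COP = 3.2431, W = 5.5659 kW


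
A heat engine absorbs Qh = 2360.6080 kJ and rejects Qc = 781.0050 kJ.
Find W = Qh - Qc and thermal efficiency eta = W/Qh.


W = 2360.6080 - 781.0050 = 1579.6030 kJ
eta = 1579.6030 / 2360.6080 = 0.6692 = 66.9151%

W = 1579.6030 kJ, eta = 66.9151%


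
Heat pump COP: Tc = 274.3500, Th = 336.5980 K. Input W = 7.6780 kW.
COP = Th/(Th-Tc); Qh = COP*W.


COP = 336.5980 / 62.2480 = 5.4074
Qh = 5.4074 * 7.6780 = 41.5178 kW

COP = 5.4074, Qh = 41.5178 kW


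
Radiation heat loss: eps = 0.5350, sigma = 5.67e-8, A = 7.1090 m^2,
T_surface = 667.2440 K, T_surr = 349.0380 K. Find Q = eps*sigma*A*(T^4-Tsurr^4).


T^4 = 1.9822e+11
Tsurr^4 = 1.4842e+10
Q = 0.5350 * 5.67e-8 * 7.1090 * 1.8337e+11 = 39544.2409 W

39544.2409 W


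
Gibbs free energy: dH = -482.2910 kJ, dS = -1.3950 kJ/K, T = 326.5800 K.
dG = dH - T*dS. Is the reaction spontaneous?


T*dS = 326.5800 * -1.3950 = -455.5791 kJ
dG = -482.2910 + 455.5791 = -26.7119 kJ (spontaneous)

dG = -26.7119 kJ, spontaneous


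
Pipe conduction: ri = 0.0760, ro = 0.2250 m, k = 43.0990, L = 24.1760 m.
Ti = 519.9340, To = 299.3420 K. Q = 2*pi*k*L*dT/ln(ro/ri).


dT = 220.5920 K
ln(ro/ri) = 1.0854
Q = 2*pi*43.0990*24.1760*220.5920 / 1.0854 = 1330591.1467 W

1330591.1467 W


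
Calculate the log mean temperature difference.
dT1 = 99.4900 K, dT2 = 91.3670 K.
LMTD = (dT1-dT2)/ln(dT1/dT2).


dT1/dT2 = 1.0889
ln(dT1/dT2) = 0.0852
LMTD = 8.1230 / 0.0852 = 95.3709 K

95.3709 K


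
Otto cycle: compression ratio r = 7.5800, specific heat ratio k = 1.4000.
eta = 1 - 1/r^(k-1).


r^(k-1) = 2.2484
eta = 1 - 1/2.2484 = 0.5552 = 55.5233%

55.5233%


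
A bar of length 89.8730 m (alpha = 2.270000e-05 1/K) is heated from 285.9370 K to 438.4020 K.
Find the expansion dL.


dT = 152.4650 K
dL = 2.270000e-05 * 89.8730 * 152.4650 = 0.311046 m
L_final = 90.184046 m

dL = 0.311046 m


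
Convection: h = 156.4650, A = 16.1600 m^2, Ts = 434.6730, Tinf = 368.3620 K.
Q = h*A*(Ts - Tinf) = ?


dT = 66.3110 K
Q = 156.4650 * 16.1600 * 66.3110 = 167665.6659 W

167665.6659 W


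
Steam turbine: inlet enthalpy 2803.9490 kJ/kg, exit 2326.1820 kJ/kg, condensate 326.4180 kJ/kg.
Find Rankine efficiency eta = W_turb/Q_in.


W = 477.7670 kJ/kg
Q_in = 2477.5310 kJ/kg
eta = 0.1928 = 19.2840%

eta = 19.2840%


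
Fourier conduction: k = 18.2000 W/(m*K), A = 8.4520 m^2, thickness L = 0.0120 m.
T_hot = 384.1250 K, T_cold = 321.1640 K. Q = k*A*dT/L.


dT = 62.9610 K
Q = 18.2000 * 8.4520 * 62.9610 / 0.0120 = 807088.6642 W

807088.6642 W


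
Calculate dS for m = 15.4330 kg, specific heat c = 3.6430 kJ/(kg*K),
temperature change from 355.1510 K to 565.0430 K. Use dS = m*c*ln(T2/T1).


T2/T1 = 1.5910
ln(T2/T1) = 0.4644
dS = 15.4330 * 3.6430 * 0.4644 = 26.1074 kJ/K

26.1074 kJ/K


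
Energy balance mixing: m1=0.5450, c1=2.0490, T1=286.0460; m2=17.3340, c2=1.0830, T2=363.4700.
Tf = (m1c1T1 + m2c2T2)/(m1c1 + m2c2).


num = 7142.7503
den = 19.8894
Tf = 359.1230 K

359.1230 K


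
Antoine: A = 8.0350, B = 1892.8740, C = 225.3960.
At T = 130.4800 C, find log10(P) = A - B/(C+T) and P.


C+T = 355.8760
B/(C+T) = 5.3189
log10(P) = 8.0350 - 5.3189 = 2.7161
P = 10^2.7161 = 520.0984 mmHg

520.0984 mmHg


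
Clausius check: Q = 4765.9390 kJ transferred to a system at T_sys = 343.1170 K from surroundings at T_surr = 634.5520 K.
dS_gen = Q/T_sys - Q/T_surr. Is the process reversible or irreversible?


dS_sys = 4765.9390/343.1170 = 13.8901 kJ/K
dS_surr = -4765.9390/634.5520 = -7.5107 kJ/K
dS_gen = 13.8901 - 7.5107 = 6.3794 kJ/K (irreversible)

dS_gen = 6.3794 kJ/K, irreversible


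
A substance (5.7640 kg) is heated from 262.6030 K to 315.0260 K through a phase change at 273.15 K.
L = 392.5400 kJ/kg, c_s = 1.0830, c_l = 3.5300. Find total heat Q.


Q1 (sensible, solid) = 5.7640 * 1.0830 * 10.5470 = 65.8387 kJ
Q2 (latent) = 5.7640 * 392.5400 = 2262.6006 kJ
Q3 (sensible, liquid) = 5.7640 * 3.5300 * 41.8760 = 852.0476 kJ
Q_total = 3180.4869 kJ

3180.4869 kJ


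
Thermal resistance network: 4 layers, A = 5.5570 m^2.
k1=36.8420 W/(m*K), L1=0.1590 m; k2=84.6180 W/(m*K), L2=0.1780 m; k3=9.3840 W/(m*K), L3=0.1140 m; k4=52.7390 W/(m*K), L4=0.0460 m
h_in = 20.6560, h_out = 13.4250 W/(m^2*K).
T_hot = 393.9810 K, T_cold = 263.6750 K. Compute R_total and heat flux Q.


R_conv_in = 1/(20.6560*5.5570) = 0.0087
R_1 = 0.1590/(36.8420*5.5570) = 0.0008
R_2 = 0.1780/(84.6180*5.5570) = 0.0004
R_3 = 0.1140/(9.3840*5.5570) = 0.0022
R_4 = 0.0460/(52.7390*5.5570) = 0.0002
R_conv_out = 1/(13.4250*5.5570) = 0.0134
R_total = 0.0256 K/W
Q = 130.3060 / 0.0256 = 5087.1946 W

R_total = 0.0256 K/W, Q = 5087.1946 W


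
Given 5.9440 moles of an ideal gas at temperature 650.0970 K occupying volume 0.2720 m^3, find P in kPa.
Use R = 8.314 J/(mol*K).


P = nRT/V = 5.9440 * 8.314 * 650.0970 / 0.2720
= 32126.7640 / 0.2720 = 118113.1029 Pa = 118.1131 kPa

118.1131 kPa


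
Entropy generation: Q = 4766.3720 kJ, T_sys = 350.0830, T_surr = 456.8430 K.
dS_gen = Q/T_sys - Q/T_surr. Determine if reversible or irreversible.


dS_sys = 4766.3720/350.0830 = 13.6150 kJ/K
dS_surr = -4766.3720/456.8430 = -10.4333 kJ/K
dS_gen = 13.6150 - 10.4333 = 3.1817 kJ/K (irreversible)

dS_gen = 3.1817 kJ/K, irreversible


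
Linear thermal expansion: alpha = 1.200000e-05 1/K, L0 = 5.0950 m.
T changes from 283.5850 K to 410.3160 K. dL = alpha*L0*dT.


dT = 126.7310 K
dL = 1.200000e-05 * 5.0950 * 126.7310 = 0.007748 m
L_final = 5.102748 m

dL = 0.007748 m


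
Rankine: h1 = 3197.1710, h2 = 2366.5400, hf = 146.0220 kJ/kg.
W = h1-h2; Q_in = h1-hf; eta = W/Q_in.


W = 830.6310 kJ/kg
Q_in = 3051.1490 kJ/kg
eta = 0.2722 = 27.2235%

eta = 27.2235%


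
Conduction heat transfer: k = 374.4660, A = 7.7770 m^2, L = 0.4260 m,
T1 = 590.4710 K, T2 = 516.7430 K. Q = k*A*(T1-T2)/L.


dT = 73.7280 K
Q = 374.4660 * 7.7770 * 73.7280 / 0.4260 = 504019.5062 W

504019.5062 W


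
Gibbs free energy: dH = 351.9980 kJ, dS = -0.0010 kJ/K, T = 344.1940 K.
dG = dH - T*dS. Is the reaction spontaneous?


T*dS = 344.1940 * -0.0010 = -0.3442 kJ
dG = 351.9980 + 0.3442 = 352.3422 kJ (non-spontaneous)

dG = 352.3422 kJ, non-spontaneous


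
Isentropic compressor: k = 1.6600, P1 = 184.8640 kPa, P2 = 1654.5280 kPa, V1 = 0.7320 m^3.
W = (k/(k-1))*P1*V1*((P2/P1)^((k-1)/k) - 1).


(k-1)/k = 0.3976
(P2/P1)^exp = 2.3902
W = 2.5152 * 184.8640 * 0.7320 * (2.3902 - 1) = 473.1583 kJ

473.1583 kJ


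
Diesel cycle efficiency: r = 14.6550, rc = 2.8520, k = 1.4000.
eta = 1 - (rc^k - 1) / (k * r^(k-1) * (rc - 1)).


r^(k-1) = 2.9268
rc^k = 4.3372
eta = 0.5602 = 56.0237%

56.0237%


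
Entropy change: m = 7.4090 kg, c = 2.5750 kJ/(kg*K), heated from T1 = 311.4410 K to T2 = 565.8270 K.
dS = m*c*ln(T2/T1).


T2/T1 = 1.8168
ln(T2/T1) = 0.5971
dS = 7.4090 * 2.5750 * 0.5971 = 11.3912 kJ/K

11.3912 kJ/K


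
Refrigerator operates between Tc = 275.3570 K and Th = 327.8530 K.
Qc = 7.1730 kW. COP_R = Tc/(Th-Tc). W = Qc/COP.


COP = 275.3570 / 52.4960 = 5.2453
W = 7.1730 / 5.2453 = 1.3675 kW

COP = 5.2453, W = 1.3675 kW


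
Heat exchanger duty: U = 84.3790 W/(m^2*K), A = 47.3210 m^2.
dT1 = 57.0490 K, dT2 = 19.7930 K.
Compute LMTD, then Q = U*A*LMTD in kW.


LMTD = 35.1942 K
Q = 84.3790 * 47.3210 * 35.1942 = 140527.0477 W = 140.5270 kW

140.5270 kW


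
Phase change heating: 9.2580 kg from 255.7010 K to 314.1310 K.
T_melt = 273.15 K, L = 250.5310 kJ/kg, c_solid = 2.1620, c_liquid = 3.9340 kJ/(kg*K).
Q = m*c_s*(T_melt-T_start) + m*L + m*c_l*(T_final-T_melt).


Q1 (sensible, solid) = 9.2580 * 2.1620 * 17.4490 = 349.2556 kJ
Q2 (latent) = 9.2580 * 250.5310 = 2319.4160 kJ
Q3 (sensible, liquid) = 9.2580 * 3.9340 * 40.9810 = 1492.5679 kJ
Q_total = 4161.2395 kJ

4161.2395 kJ


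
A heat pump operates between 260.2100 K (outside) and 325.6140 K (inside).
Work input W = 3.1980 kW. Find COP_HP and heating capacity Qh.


COP = 325.6140 / 65.4040 = 4.9785
Qh = 4.9785 * 3.1980 = 15.9213 kW

COP = 4.9785, Qh = 15.9213 kW


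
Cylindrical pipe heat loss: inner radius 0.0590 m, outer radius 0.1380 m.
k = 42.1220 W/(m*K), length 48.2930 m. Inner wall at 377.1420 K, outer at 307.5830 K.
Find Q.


dT = 69.5590 K
ln(ro/ri) = 0.8497
Q = 2*pi*42.1220*48.2930*69.5590 / 0.8497 = 1046290.8988 W

1046290.8988 W


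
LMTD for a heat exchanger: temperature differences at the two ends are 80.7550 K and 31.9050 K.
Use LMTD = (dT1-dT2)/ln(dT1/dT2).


dT1/dT2 = 2.5311
ln(dT1/dT2) = 0.9287
LMTD = 48.8500 / 0.9287 = 52.6028 K

52.6028 K


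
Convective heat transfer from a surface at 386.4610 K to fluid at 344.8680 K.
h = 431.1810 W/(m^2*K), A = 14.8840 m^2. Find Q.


dT = 41.5930 K
Q = 431.1810 * 14.8840 * 41.5930 = 266931.3131 W

266931.3131 W


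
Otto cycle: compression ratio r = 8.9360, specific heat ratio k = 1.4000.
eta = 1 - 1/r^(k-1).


r^(k-1) = 2.4014
eta = 1 - 1/2.4014 = 0.5836 = 58.3569%

58.3569%


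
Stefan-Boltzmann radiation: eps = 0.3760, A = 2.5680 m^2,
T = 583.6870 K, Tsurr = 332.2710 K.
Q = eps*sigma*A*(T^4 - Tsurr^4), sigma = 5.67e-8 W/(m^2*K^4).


T^4 = 1.1607e+11
Tsurr^4 = 1.2189e+10
Q = 0.3760 * 5.67e-8 * 2.5680 * 1.0388e+11 = 5687.2453 W

5687.2453 W


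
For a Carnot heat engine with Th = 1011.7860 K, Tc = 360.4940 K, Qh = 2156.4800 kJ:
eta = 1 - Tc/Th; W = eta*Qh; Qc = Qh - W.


eta = 1 - 360.4940/1011.7860 = 0.6437
W = 0.6437 * 2156.4800 = 1388.1376 kJ
Qc = 2156.4800 - 1388.1376 = 768.3424 kJ

eta = 64.3705%, W = 1388.1376 kJ, Qc = 768.3424 kJ


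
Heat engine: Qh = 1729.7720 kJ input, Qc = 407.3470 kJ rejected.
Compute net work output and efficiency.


W = 1729.7720 - 407.3470 = 1322.4250 kJ
eta = 1322.4250 / 1729.7720 = 0.7645 = 76.4508%

W = 1322.4250 kJ, eta = 76.4508%


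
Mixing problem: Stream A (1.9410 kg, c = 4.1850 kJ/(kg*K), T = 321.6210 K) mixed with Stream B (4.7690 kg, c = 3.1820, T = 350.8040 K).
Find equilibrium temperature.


num = 7935.9907
den = 23.2980
Tf = 340.6291 K

340.6291 K


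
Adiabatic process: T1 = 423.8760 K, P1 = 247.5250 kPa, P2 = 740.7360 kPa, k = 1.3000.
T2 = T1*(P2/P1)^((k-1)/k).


(k-1)/k = 0.2308
(P2/P1)^exp = 1.2878
T2 = 423.8760 * 1.2878 = 545.8775 K

545.8775 K


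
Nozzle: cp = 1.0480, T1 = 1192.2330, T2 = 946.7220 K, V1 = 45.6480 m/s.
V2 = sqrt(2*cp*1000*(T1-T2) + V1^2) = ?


dT = 245.5110 K
2*cp*1000*dT = 514591.0560
V1^2 = 2083.7399
V2 = sqrt(516674.7959) = 718.8009 m/s

718.8009 m/s


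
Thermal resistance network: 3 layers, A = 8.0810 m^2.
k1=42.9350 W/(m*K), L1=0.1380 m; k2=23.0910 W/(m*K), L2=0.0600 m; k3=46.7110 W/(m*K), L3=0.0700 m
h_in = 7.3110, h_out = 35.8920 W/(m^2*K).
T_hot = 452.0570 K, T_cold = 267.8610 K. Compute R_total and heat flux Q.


R_conv_in = 1/(7.3110*8.0810) = 0.0169
R_1 = 0.1380/(42.9350*8.0810) = 0.0004
R_2 = 0.0600/(23.0910*8.0810) = 0.0003
R_3 = 0.0700/(46.7110*8.0810) = 0.0002
R_conv_out = 1/(35.8920*8.0810) = 0.0034
R_total = 0.0213 K/W
Q = 184.1960 / 0.0213 = 8656.3794 W

R_total = 0.0213 K/W, Q = 8656.3794 W


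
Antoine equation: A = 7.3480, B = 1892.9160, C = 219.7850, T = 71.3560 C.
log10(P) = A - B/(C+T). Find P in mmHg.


C+T = 291.1410
B/(C+T) = 6.5017
log10(P) = 7.3480 - 6.5017 = 0.8463
P = 10^0.8463 = 7.0191 mmHg

7.0191 mmHg


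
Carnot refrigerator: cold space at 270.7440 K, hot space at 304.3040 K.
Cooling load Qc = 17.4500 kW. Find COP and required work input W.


COP = 270.7440 / 33.5600 = 8.0675
W = 17.4500 / 8.0675 = 2.1630 kW

COP = 8.0675, W = 2.1630 kW


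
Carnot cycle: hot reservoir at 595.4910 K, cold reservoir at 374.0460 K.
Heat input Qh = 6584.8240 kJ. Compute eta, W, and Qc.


eta = 1 - 374.0460/595.4910 = 0.3719
W = 0.3719 * 6584.8240 = 2448.6959 kJ
Qc = 6584.8240 - 2448.6959 = 4136.1281 kJ

eta = 37.1870%, W = 2448.6959 kJ, Qc = 4136.1281 kJ


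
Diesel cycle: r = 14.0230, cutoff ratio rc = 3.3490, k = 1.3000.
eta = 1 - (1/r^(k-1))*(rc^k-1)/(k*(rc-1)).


r^(k-1) = 2.2083
rc^k = 4.8127
eta = 0.4346 = 43.4601%

43.4601%


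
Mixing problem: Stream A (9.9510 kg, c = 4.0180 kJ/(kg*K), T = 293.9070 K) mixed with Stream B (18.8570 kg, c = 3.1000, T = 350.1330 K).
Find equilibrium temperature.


num = 32218.9380
den = 98.4398
Tf = 327.2958 K

327.2958 K


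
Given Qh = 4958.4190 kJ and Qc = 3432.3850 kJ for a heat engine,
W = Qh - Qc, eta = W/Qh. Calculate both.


W = 4958.4190 - 3432.3850 = 1526.0340 kJ
eta = 1526.0340 / 4958.4190 = 0.3078 = 30.7766%

W = 1526.0340 kJ, eta = 30.7766%


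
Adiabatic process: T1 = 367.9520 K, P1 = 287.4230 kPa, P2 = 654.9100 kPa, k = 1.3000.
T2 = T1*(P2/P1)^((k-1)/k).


(k-1)/k = 0.2308
(P2/P1)^exp = 1.2093
T2 = 367.9520 * 1.2093 = 444.9673 K

444.9673 K


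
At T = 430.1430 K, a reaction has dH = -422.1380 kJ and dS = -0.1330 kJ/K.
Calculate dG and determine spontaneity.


T*dS = 430.1430 * -0.1330 = -57.2090 kJ
dG = -422.1380 + 57.2090 = -364.9290 kJ (spontaneous)

dG = -364.9290 kJ, spontaneous


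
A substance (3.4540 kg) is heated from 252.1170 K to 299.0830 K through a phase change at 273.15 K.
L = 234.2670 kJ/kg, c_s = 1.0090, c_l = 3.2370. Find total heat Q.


Q1 (sensible, solid) = 3.4540 * 1.0090 * 21.0330 = 73.3018 kJ
Q2 (latent) = 3.4540 * 234.2670 = 809.1582 kJ
Q3 (sensible, liquid) = 3.4540 * 3.2370 * 25.9330 = 289.9464 kJ
Q_total = 1172.4065 kJ

1172.4065 kJ


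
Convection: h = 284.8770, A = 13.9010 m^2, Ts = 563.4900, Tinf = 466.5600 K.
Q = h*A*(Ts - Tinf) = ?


dT = 96.9300 K
Q = 284.8770 * 13.9010 * 96.9300 = 383850.0869 W

383850.0869 W


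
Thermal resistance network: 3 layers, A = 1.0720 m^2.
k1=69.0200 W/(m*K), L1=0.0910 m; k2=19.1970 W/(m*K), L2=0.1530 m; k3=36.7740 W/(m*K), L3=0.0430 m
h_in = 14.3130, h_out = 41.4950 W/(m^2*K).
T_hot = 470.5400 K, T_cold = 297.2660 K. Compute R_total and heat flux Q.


R_conv_in = 1/(14.3130*1.0720) = 0.0652
R_1 = 0.0910/(69.0200*1.0720) = 0.0012
R_2 = 0.1530/(19.1970*1.0720) = 0.0074
R_3 = 0.0430/(36.7740*1.0720) = 0.0011
R_conv_out = 1/(41.4950*1.0720) = 0.0225
R_total = 0.0974 K/W
Q = 173.2740 / 0.0974 = 1778.8098 W

R_total = 0.0974 K/W, Q = 1778.8098 W


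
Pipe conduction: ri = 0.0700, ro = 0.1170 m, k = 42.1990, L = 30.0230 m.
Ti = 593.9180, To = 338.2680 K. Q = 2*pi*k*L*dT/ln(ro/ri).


dT = 255.6500 K
ln(ro/ri) = 0.5137
Q = 2*pi*42.1990*30.0230*255.6500 / 0.5137 = 3961780.0388 W

3961780.0388 W


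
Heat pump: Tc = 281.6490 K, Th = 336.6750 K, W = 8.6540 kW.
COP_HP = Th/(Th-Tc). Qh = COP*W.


COP = 336.6750 / 55.0260 = 6.1185
Qh = 6.1185 * 8.6540 = 52.9493 kW

COP = 6.1185, Qh = 52.9493 kW


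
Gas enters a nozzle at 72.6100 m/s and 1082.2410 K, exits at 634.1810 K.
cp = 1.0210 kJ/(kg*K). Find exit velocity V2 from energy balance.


dT = 448.0600 K
2*cp*1000*dT = 914938.5200
V1^2 = 5272.2121
V2 = sqrt(920210.7321) = 959.2762 m/s

959.2762 m/s


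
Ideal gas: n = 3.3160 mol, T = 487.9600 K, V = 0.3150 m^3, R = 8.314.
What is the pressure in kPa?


P = nRT/V = 3.3160 * 8.314 * 487.9600 / 0.3150
= 13452.6785 / 0.3150 = 42706.9160 Pa = 42.7069 kPa

42.7069 kPa


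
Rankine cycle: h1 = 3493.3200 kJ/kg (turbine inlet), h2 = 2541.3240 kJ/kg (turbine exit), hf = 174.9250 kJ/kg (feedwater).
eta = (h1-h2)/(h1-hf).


W = 951.9960 kJ/kg
Q_in = 3318.3950 kJ/kg
eta = 0.2869 = 28.6884%

eta = 28.6884%


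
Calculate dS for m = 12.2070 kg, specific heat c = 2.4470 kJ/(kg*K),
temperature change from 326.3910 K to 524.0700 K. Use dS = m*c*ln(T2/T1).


T2/T1 = 1.6057
ln(T2/T1) = 0.4735
dS = 12.2070 * 2.4470 * 0.4735 = 14.1446 kJ/K

14.1446 kJ/K


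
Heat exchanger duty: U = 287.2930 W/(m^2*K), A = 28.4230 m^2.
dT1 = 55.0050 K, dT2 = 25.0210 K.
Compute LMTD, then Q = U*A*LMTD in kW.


LMTD = 38.0648 K
Q = 287.2930 * 28.4230 * 38.0648 = 310827.1395 W = 310.8271 kW

310.8271 kW


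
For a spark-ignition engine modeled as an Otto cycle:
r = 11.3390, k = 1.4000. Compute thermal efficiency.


r^(k-1) = 2.6414
eta = 1 - 1/2.6414 = 0.6214 = 62.1409%

62.1409%


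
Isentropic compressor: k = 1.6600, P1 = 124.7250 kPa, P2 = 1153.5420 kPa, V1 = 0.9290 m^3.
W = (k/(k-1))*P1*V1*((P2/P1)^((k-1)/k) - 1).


(k-1)/k = 0.3976
(P2/P1)^exp = 2.4216
W = 2.5152 * 124.7250 * 0.9290 * (2.4216 - 1) = 414.2987 kJ

414.2987 kJ


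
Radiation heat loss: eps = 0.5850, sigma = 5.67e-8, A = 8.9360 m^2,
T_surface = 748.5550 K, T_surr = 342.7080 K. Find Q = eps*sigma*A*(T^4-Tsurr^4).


T^4 = 3.1397e+11
Tsurr^4 = 1.3794e+10
Q = 0.5850 * 5.67e-8 * 8.9360 * 3.0018e+11 = 88974.3366 W

88974.3366 W


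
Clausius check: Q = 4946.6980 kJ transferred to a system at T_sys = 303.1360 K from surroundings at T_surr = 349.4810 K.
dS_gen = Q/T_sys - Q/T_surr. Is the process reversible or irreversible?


dS_sys = 4946.6980/303.1360 = 16.3184 kJ/K
dS_surr = -4946.6980/349.4810 = -14.1544 kJ/K
dS_gen = 16.3184 - 14.1544 = 2.1640 kJ/K (irreversible)

dS_gen = 2.1640 kJ/K, irreversible


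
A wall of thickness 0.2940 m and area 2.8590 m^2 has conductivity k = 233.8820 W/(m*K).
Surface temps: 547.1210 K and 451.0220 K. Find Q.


dT = 96.0990 K
Q = 233.8820 * 2.8590 * 96.0990 / 0.2940 = 218565.9437 W

218565.9437 W


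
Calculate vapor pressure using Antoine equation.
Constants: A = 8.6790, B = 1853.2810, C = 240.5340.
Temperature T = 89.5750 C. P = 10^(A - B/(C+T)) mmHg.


C+T = 330.1090
B/(C+T) = 5.6141
log10(P) = 8.6790 - 5.6141 = 3.0649
P = 10^3.0649 = 1161.0511 mmHg

1161.0511 mmHg


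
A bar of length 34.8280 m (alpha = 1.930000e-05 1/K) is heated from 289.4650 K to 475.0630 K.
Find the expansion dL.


dT = 185.5980 K
dL = 1.930000e-05 * 34.8280 * 185.5980 = 0.124755 m
L_final = 34.952755 m

dL = 0.124755 m


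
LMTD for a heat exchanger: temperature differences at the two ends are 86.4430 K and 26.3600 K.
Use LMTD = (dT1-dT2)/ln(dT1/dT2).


dT1/dT2 = 3.2793
ln(dT1/dT2) = 1.1876
LMTD = 60.0830 / 1.1876 = 50.5904 K

50.5904 K


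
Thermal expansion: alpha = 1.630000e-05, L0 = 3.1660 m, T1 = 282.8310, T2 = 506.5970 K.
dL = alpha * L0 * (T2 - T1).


dT = 223.7660 K
dL = 1.630000e-05 * 3.1660 * 223.7660 = 0.011548 m
L_final = 3.177548 m

dL = 0.011548 m


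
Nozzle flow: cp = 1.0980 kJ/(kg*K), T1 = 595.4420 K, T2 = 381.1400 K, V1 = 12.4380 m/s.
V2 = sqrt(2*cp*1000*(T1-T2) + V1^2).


dT = 214.3020 K
2*cp*1000*dT = 470607.1920
V1^2 = 154.7038
V2 = sqrt(470761.8958) = 686.1209 m/s

686.1209 m/s


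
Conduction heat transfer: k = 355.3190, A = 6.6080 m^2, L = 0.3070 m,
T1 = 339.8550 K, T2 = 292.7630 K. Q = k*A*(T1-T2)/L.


dT = 47.0920 K
Q = 355.3190 * 6.6080 * 47.0920 / 0.3070 = 360161.4494 W

360161.4494 W


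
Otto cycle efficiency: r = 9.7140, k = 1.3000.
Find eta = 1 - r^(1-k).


r^(k-1) = 1.9780
eta = 1 - 1/1.9780 = 0.4944 = 49.4431%

49.4431%


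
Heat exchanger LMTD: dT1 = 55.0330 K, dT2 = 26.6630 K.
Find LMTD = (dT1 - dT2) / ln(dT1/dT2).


dT1/dT2 = 2.0640
ln(dT1/dT2) = 0.7247
LMTD = 28.3700 / 0.7247 = 39.1496 K

39.1496 K


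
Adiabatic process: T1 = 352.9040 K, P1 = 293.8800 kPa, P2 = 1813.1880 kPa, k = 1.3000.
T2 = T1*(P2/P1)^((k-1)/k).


(k-1)/k = 0.2308
(P2/P1)^exp = 1.5218
T2 = 352.9040 * 1.5218 = 537.0655 K

537.0655 K


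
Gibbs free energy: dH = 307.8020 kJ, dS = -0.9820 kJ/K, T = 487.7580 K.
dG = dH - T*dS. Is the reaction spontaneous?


T*dS = 487.7580 * -0.9820 = -478.9784 kJ
dG = 307.8020 + 478.9784 = 786.7804 kJ (non-spontaneous)

dG = 786.7804 kJ, non-spontaneous


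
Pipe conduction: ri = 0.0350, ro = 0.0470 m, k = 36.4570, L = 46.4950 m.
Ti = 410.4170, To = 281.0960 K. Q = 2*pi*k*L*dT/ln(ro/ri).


dT = 129.3210 K
ln(ro/ri) = 0.2948
Q = 2*pi*36.4570*46.4950*129.3210 / 0.2948 = 4672069.5696 W

4672069.5696 W


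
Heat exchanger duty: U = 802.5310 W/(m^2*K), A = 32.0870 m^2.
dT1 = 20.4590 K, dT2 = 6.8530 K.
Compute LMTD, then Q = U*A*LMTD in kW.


LMTD = 12.4399 K
Q = 802.5310 * 32.0870 * 12.4399 = 320338.2095 W = 320.3382 kW

320.3382 kW


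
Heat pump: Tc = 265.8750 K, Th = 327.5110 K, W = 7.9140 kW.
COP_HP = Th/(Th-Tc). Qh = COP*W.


COP = 327.5110 / 61.6360 = 5.3136
Qh = 5.3136 * 7.9140 = 42.0521 kW

COP = 5.3136, Qh = 42.0521 kW


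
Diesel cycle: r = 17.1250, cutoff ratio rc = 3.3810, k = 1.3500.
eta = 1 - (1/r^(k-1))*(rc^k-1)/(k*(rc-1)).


r^(k-1) = 2.7025
rc^k = 5.1786
eta = 0.5190 = 51.8978%

51.8978%


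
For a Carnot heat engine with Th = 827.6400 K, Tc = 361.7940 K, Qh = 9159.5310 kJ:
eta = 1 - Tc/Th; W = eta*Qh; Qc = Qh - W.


eta = 1 - 361.7940/827.6400 = 0.5629
W = 0.5629 * 9159.5310 = 5155.5397 kJ
Qc = 9159.5310 - 5155.5397 = 4003.9913 kJ

eta = 56.2861%, W = 5155.5397 kJ, Qc = 4003.9913 kJ


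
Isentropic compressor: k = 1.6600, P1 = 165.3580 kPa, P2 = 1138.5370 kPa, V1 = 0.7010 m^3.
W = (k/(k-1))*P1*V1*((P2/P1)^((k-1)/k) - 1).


(k-1)/k = 0.3976
(P2/P1)^exp = 2.1535
W = 2.5152 * 165.3580 * 0.7010 * (2.1535 - 1) = 336.3055 kJ

336.3055 kJ


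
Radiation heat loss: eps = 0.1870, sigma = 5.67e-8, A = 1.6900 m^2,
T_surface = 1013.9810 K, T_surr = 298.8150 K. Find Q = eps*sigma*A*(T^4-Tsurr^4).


T^4 = 1.0571e+12
Tsurr^4 = 7.9728e+09
Q = 0.1870 * 5.67e-8 * 1.6900 * 1.0491e+12 = 18799.3463 W

18799.3463 W


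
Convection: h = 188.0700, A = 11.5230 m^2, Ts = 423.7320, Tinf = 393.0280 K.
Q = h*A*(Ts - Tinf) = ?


dT = 30.7040 K
Q = 188.0700 * 11.5230 * 30.7040 = 66539.5782 W

66539.5782 W


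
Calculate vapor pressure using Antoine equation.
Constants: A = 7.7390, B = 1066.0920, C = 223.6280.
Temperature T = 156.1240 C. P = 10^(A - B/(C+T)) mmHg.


C+T = 379.7520
B/(C+T) = 2.8073
log10(P) = 7.7390 - 2.8073 = 4.9317
P = 10^4.9317 = 85440.2636 mmHg

85440.2636 mmHg


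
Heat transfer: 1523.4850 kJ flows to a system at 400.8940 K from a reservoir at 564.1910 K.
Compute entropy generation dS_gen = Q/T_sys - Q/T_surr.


dS_sys = 1523.4850/400.8940 = 3.8002 kJ/K
dS_surr = -1523.4850/564.1910 = -2.7003 kJ/K
dS_gen = 3.8002 - 2.7003 = 1.0999 kJ/K (irreversible)

dS_gen = 1.0999 kJ/K, irreversible


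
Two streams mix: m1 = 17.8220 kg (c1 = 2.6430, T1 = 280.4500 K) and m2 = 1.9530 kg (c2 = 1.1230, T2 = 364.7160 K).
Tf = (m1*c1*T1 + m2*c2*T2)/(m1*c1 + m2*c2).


num = 14010.0915
den = 49.2968
Tf = 284.1990 K

284.1990 K


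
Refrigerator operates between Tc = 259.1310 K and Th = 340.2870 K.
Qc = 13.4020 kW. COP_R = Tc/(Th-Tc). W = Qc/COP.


COP = 259.1310 / 81.1560 = 3.1930
W = 13.4020 / 3.1930 = 4.1973 kW

COP = 3.1930, W = 4.1973 kW


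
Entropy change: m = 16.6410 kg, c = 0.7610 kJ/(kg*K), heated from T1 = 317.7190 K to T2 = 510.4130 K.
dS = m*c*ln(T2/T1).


T2/T1 = 1.6065
ln(T2/T1) = 0.4741
dS = 16.6410 * 0.7610 * 0.4741 = 6.0033 kJ/K

6.0033 kJ/K


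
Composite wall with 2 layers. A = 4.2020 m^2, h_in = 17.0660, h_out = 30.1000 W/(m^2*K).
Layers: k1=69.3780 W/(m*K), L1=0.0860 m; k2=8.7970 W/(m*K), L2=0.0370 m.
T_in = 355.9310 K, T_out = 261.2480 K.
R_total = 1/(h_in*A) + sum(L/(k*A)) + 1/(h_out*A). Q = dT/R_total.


R_conv_in = 1/(17.0660*4.2020) = 0.0139
R_1 = 0.0860/(69.3780*4.2020) = 0.0003
R_2 = 0.0370/(8.7970*4.2020) = 0.0010
R_conv_out = 1/(30.1000*4.2020) = 0.0079
R_total = 0.0231 K/W
Q = 94.6830 / 0.0231 = 4090.4874 W

R_total = 0.0231 K/W, Q = 4090.4874 W


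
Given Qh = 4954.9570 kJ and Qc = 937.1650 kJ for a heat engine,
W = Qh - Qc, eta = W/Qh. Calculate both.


W = 4954.9570 - 937.1650 = 4017.7920 kJ
eta = 4017.7920 / 4954.9570 = 0.8109 = 81.0863%

W = 4017.7920 kJ, eta = 81.0863%


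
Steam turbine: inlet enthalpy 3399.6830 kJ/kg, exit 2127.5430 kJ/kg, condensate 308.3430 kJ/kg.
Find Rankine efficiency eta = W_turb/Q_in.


W = 1272.1400 kJ/kg
Q_in = 3091.3400 kJ/kg
eta = 0.4115 = 41.1517%

eta = 41.1517%


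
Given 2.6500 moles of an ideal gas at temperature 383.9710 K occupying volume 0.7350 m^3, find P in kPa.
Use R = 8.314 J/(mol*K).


P = nRT/V = 2.6500 * 8.314 * 383.9710 / 0.7350
= 8459.6875 / 0.7350 = 11509.7789 Pa = 11.5098 kPa

11.5098 kPa


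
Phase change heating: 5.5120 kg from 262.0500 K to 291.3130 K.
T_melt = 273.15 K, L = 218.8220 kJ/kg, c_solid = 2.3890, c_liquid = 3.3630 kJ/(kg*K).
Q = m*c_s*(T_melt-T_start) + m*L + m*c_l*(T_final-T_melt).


Q1 (sensible, solid) = 5.5120 * 2.3890 * 11.1000 = 146.1667 kJ
Q2 (latent) = 5.5120 * 218.8220 = 1206.1469 kJ
Q3 (sensible, liquid) = 5.5120 * 3.3630 * 18.1630 = 336.6849 kJ
Q_total = 1688.9984 kJ

1688.9984 kJ


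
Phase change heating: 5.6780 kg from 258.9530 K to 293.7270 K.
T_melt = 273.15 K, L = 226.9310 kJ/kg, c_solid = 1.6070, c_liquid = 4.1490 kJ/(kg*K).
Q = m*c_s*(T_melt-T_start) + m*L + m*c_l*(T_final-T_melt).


Q1 (sensible, solid) = 5.6780 * 1.6070 * 14.1970 = 129.5412 kJ
Q2 (latent) = 5.6780 * 226.9310 = 1288.5142 kJ
Q3 (sensible, liquid) = 5.6780 * 4.1490 * 20.5770 = 484.7534 kJ
Q_total = 1902.8088 kJ

1902.8088 kJ


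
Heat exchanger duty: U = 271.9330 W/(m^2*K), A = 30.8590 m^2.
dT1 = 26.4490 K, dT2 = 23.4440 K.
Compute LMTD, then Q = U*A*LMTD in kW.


LMTD = 24.9163 K
Q = 271.9330 * 30.8590 * 24.9163 = 209087.1873 W = 209.0872 kW

209.0872 kW


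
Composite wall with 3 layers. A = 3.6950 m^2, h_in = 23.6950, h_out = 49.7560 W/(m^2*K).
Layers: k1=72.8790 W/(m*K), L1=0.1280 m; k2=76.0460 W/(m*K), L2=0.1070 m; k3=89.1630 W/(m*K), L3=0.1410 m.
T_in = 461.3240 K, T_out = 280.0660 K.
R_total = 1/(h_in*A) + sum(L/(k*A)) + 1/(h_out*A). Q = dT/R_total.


R_conv_in = 1/(23.6950*3.6950) = 0.0114
R_1 = 0.1280/(72.8790*3.6950) = 0.0005
R_2 = 0.1070/(76.0460*3.6950) = 0.0004
R_3 = 0.1410/(89.1630*3.6950) = 0.0004
R_conv_out = 1/(49.7560*3.6950) = 0.0054
R_total = 0.0181 K/W
Q = 181.2580 / 0.0181 = 9989.4108 W

R_total = 0.0181 K/W, Q = 9989.4108 W


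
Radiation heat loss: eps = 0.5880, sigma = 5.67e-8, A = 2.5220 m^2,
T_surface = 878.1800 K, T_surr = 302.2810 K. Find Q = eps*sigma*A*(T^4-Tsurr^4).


T^4 = 5.9475e+11
Tsurr^4 = 8.3492e+09
Q = 0.5880 * 5.67e-8 * 2.5220 * 5.8640e+11 = 49305.9982 W

49305.9982 W


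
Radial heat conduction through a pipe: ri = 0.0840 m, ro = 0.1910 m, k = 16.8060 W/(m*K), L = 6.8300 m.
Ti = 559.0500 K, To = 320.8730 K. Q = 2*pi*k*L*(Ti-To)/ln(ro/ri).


dT = 238.1770 K
ln(ro/ri) = 0.8215
Q = 2*pi*16.8060*6.8300*238.1770 / 0.8215 = 209112.5573 W

209112.5573 W


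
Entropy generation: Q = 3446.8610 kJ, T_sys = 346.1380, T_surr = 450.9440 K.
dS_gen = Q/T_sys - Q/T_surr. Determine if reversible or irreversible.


dS_sys = 3446.8610/346.1380 = 9.9581 kJ/K
dS_surr = -3446.8610/450.9440 = -7.6437 kJ/K
dS_gen = 9.9581 - 7.6437 = 2.3144 kJ/K (irreversible)

dS_gen = 2.3144 kJ/K, irreversible


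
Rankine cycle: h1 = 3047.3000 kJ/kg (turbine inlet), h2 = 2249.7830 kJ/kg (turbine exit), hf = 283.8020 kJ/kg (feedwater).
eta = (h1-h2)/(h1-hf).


W = 797.5170 kJ/kg
Q_in = 2763.4980 kJ/kg
eta = 0.2886 = 28.8590%

eta = 28.8590%


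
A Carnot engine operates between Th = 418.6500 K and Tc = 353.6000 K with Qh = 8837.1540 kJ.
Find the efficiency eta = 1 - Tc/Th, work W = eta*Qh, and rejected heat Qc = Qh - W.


eta = 1 - 353.6000/418.6500 = 0.1554
W = 0.1554 * 8837.1540 = 1373.1204 kJ
Qc = 8837.1540 - 1373.1204 = 7464.0336 kJ

eta = 15.5380%, W = 1373.1204 kJ, Qc = 7464.0336 kJ


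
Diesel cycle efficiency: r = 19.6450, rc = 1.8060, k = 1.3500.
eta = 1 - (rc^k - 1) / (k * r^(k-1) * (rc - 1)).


r^(k-1) = 2.8356
rc^k = 2.2211
eta = 0.6042 = 60.4227%

60.4227%


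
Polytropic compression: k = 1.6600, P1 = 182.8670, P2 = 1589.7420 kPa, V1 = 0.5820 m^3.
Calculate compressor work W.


(k-1)/k = 0.3976
(P2/P1)^exp = 2.3627
W = 2.5152 * 182.8670 * 0.5820 * (2.3627 - 1) = 364.7801 kJ

364.7801 kJ


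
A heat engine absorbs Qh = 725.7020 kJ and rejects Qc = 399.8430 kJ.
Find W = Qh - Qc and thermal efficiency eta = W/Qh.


W = 725.7020 - 399.8430 = 325.8590 kJ
eta = 325.8590 / 725.7020 = 0.4490 = 44.9026%

W = 325.8590 kJ, eta = 44.9026%


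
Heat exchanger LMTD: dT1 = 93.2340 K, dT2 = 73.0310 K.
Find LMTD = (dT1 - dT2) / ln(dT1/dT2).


dT1/dT2 = 1.2766
ln(dT1/dT2) = 0.2442
LMTD = 20.2030 / 0.2442 = 82.7217 K

82.7217 K


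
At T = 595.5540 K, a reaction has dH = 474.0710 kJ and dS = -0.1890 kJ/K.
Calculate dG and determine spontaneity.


T*dS = 595.5540 * -0.1890 = -112.5597 kJ
dG = 474.0710 + 112.5597 = 586.6307 kJ (non-spontaneous)

dG = 586.6307 kJ, non-spontaneous


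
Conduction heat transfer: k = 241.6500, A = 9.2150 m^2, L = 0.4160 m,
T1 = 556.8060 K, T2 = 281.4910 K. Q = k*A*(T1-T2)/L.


dT = 275.3150 K
Q = 241.6500 * 9.2150 * 275.3150 / 0.4160 = 1473732.5715 W

1473732.5715 W


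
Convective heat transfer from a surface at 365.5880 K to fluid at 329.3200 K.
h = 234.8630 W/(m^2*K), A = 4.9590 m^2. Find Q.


dT = 36.2680 K
Q = 234.8630 * 4.9590 * 36.2680 = 42240.8180 W

42240.8180 W


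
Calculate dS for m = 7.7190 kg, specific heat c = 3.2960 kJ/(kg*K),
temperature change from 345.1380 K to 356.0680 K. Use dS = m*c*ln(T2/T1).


T2/T1 = 1.0317
ln(T2/T1) = 0.0312
dS = 7.7190 * 3.2960 * 0.0312 = 0.7932 kJ/K

0.7932 kJ/K


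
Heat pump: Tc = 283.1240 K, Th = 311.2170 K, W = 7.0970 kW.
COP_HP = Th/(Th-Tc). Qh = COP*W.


COP = 311.2170 / 28.0930 = 11.0781
Qh = 11.0781 * 7.0970 = 78.6213 kW

COP = 11.0781, Qh = 78.6213 kW


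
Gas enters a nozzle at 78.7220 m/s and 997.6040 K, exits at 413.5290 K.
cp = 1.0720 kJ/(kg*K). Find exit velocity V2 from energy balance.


dT = 584.0750 K
2*cp*1000*dT = 1252256.8000
V1^2 = 6197.1533
V2 = sqrt(1258453.9533) = 1121.8083 m/s

1121.8083 m/s


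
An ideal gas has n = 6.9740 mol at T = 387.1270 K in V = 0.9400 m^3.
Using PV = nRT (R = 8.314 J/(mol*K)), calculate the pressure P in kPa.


P = nRT/V = 6.9740 * 8.314 * 387.1270 / 0.9400
= 22446.3342 / 0.9400 = 23879.0790 Pa = 23.8791 kPa

23.8791 kPa


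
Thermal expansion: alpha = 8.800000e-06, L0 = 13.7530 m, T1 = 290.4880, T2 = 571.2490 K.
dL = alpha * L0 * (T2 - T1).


dT = 280.7610 K
dL = 8.800000e-06 * 13.7530 * 280.7610 = 0.033979 m
L_final = 13.786979 m

dL = 0.033979 m


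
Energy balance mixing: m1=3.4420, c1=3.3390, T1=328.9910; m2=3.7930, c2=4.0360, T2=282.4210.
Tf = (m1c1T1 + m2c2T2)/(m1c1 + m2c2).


num = 8104.4957
den = 26.8014
Tf = 302.3909 K

302.3909 K


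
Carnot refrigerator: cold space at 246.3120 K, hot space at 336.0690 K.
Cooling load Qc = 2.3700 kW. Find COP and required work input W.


COP = 246.3120 / 89.7570 = 2.7442
W = 2.3700 / 2.7442 = 0.8636 kW

COP = 2.7442, W = 0.8636 kW


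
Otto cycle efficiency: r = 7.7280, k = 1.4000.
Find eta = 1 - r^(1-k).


r^(k-1) = 2.2658
eta = 1 - 1/2.2658 = 0.5587 = 55.8660%

55.8660%


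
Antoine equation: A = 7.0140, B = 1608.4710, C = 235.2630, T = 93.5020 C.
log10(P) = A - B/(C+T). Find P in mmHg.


C+T = 328.7650
B/(C+T) = 4.8925
log10(P) = 7.0140 - 4.8925 = 2.1215
P = 10^2.1215 = 132.2927 mmHg

132.2927 mmHg


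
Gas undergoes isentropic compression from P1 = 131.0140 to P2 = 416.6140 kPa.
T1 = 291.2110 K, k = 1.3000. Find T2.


(k-1)/k = 0.2308
(P2/P1)^exp = 1.3060
T2 = 291.2110 * 1.3060 = 380.3207 K

380.3207 K


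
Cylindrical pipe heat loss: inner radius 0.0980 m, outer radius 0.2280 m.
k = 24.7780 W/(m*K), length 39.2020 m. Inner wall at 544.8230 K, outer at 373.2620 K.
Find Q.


dT = 171.5610 K
ln(ro/ri) = 0.8444
Q = 2*pi*24.7780*39.2020*171.5610 / 0.8444 = 1240040.6544 W

1240040.6544 W


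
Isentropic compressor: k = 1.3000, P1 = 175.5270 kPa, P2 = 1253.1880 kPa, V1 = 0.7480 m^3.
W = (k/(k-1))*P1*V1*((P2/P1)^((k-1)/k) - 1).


(k-1)/k = 0.2308
(P2/P1)^exp = 1.5740
W = 4.3333 * 175.5270 * 0.7480 * (1.5740 - 1) = 326.5654 kJ

326.5654 kJ


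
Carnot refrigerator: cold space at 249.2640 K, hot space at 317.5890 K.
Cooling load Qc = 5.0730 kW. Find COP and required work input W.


COP = 249.2640 / 68.3250 = 3.6482
W = 5.0730 / 3.6482 = 1.3905 kW

COP = 3.6482, W = 1.3905 kW


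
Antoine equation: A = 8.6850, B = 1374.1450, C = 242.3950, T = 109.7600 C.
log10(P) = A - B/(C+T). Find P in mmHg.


C+T = 352.1550
B/(C+T) = 3.9021
log10(P) = 8.6850 - 3.9021 = 4.7829
P = 10^4.7829 = 60659.2774 mmHg

60659.2774 mmHg


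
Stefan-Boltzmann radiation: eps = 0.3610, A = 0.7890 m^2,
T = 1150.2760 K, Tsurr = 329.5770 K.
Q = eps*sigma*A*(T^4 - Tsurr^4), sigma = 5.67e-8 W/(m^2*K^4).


T^4 = 1.7507e+12
Tsurr^4 = 1.1799e+10
Q = 0.3610 * 5.67e-8 * 0.7890 * 1.7389e+12 = 28082.6909 W

28082.6909 W


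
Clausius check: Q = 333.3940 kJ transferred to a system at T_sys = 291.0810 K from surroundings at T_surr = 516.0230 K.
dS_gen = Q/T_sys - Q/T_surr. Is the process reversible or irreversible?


dS_sys = 333.3940/291.0810 = 1.1454 kJ/K
dS_surr = -333.3940/516.0230 = -0.6461 kJ/K
dS_gen = 1.1454 - 0.6461 = 0.4993 kJ/K (irreversible)

dS_gen = 0.4993 kJ/K, irreversible
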